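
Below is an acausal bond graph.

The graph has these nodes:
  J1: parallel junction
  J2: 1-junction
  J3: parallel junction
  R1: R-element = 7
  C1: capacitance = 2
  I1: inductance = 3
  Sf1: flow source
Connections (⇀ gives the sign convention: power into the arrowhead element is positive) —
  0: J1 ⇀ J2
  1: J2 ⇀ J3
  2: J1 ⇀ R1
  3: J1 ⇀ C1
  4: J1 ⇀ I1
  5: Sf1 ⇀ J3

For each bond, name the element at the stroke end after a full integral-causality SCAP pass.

#0 stroke→J2
#1 stroke→J3
#2 stroke→R1
#3 stroke→J1
#4 stroke→I1
#5 stroke→Sf1

β5 stroke→Sf1  (Sf1: flow source, stroke at near end)
β1 stroke→J3  (J3 needs exactly one e-in)
β0 stroke→J2  (J2: bond 1 brought flow, rest push out)
β3 stroke→J1  (prefer integral on C1)
β2 stroke→R1  (J1 effort already set via bond 3)
β4 stroke→I1  (J1 effort already set via bond 3)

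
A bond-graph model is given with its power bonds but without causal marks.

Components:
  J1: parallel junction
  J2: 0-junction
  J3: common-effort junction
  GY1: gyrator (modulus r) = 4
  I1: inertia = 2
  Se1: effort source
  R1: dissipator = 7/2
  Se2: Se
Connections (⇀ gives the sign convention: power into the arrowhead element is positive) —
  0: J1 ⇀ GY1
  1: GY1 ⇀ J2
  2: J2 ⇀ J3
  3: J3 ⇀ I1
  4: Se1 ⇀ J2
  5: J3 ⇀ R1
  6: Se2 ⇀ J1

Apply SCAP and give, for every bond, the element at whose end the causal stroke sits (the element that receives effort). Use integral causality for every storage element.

b0 stroke→GY1
b1 stroke→GY1
b2 stroke→J3
b3 stroke→I1
b4 stroke→J2
b5 stroke→R1
b6 stroke→J1

#4 stroke at J2  (Se1 (Se) sets effort on bond)
#6 stroke at J1  (source Se2 imposes e)
#0 stroke at GY1  (0-jn J1 has e-setter on 6)
#1 stroke at GY1  (J2 effort already set via bond 4)
#2 stroke at J3  (J2 effort already set via bond 4)
#3 stroke at I1  (J3: bond 2 brought effort, rest push out)
#5 stroke at R1  (0-jn J3 has e-setter on 2)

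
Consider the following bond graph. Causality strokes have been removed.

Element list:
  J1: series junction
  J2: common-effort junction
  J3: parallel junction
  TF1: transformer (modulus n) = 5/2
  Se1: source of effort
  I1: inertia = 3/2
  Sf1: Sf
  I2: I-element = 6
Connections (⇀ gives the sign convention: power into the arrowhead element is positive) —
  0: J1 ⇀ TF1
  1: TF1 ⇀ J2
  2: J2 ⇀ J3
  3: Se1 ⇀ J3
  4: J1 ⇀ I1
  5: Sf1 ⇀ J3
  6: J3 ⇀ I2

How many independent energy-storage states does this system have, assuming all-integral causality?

b3 stroke→J3  (Se1 fixes effort; stroke away)
b5 stroke→Sf1  (Sf1: flow source, stroke at near end)
b2 stroke→J2  (J3: bond 3 brought effort, rest push out)
b6 stroke→I2  (common-e at J3 fixed by 3)
b1 stroke→TF1  (J2 effort already set via bond 2)
b0 stroke→J1  (TF1: transformer flips bond 1)
b4 stroke→I1  (only one flow-in slot at J1)

2  (I1, I2 all integral)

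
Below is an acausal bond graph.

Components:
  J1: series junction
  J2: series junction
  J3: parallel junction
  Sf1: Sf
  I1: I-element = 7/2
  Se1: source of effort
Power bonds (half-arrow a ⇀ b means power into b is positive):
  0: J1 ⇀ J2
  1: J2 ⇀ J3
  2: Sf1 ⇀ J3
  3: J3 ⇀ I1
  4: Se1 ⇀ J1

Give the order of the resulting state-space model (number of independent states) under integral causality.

β2 stroke at Sf1  (Sf1: flow source, stroke at near end)
β4 stroke at J1  (Se1 fixes effort; stroke away)
β0 stroke at J2  (J1 needs exactly one f-in)
β1 stroke at J3  (J2: last free bond brings flow in)
β3 stroke at I1  (0-jn J3 has e-setter on 1)

1  (I1 all integral)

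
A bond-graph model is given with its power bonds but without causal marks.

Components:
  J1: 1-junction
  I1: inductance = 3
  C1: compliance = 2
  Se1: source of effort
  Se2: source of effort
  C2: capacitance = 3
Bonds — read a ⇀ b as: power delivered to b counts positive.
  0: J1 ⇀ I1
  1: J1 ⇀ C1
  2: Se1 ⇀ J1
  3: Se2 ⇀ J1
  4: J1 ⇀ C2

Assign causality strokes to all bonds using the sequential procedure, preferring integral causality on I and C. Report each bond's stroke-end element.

b2 stroke at J1  (source Se1 imposes e)
b3 stroke at J1  (Se2 fixes effort; stroke away)
b0 stroke at I1  (prefer integral on I1)
b1 stroke at J1  (J1: bond 0 brought flow, rest push out)
b4 stroke at J1  (1-jn J1 has f-setter on 0)

β0 stroke at I1
β1 stroke at J1
β2 stroke at J1
β3 stroke at J1
β4 stroke at J1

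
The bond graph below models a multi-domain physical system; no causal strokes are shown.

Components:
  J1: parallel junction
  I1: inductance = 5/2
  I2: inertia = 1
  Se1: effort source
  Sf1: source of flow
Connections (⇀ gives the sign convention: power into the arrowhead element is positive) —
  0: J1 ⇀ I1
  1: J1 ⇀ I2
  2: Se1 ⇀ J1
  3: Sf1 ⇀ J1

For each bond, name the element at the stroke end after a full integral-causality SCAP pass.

β0 stroke→I1
β1 stroke→I2
β2 stroke→J1
β3 stroke→Sf1

b2 stroke at J1  (Se1: effort source, stroke at far end)
b3 stroke at Sf1  (Sf1 fixes flow; stroke at Sf1)
b0 stroke at I1  (J1 effort already set via bond 2)
b1 stroke at I2  (0-jn J1 has e-setter on 2)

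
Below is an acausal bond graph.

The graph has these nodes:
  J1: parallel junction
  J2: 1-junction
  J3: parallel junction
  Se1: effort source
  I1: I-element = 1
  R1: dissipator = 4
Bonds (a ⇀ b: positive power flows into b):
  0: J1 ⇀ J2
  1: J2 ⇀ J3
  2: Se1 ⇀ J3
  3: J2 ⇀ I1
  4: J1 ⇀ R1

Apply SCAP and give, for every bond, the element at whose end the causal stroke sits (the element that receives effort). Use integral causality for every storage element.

#2 |J3  (Se1 (Se) sets effort on bond)
#1 |J2  (J3: bond 2 brought effort, rest push out)
#3 |I1  (I1: I, integral causality)
#0 |J2  (J2: bond 3 brought flow, rest push out)
#4 |J1  (closing 0-jn rule on J1)

b0 stroke→J2
b1 stroke→J2
b2 stroke→J3
b3 stroke→I1
b4 stroke→J1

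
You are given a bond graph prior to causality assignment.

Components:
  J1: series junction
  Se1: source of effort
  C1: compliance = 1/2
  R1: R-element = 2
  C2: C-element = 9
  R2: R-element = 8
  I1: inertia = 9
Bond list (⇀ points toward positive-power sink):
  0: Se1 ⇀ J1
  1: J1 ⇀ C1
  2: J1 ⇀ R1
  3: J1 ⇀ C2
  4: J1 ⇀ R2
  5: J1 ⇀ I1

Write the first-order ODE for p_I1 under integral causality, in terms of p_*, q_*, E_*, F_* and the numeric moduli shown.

b0 stroke at J1  (Se1 (Se) sets effort on bond)
b1 stroke at J1  (C1 outputs effort q/C1)
b3 stroke at J1  (C2 integral (e out))
b5 stroke at I1  (I1: I, integral causality)
b2 stroke at J1  (common-f at J1 fixed by 5)
b4 stroke at J1  (J1: bond 5 brought flow, rest push out)

dp_I1/dt = E_Se1 - 10*p_I1/9 - 2*q_C1 - q_C2/9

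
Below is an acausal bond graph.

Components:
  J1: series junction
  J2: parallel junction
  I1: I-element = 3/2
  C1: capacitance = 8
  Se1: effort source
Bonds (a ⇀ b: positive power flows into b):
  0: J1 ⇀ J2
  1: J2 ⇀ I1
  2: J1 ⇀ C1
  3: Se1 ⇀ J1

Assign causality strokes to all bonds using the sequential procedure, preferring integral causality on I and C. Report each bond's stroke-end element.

bond 0 |J2
bond 1 |I1
bond 2 |J1
bond 3 |J1

b3 →J1  (Se1: effort source, stroke at far end)
b1 →I1  (I1 outputs flow p/I1)
b0 →J2  (J2: last free bond brings effort in)
b2 →J1  (J1 flow already set via bond 0)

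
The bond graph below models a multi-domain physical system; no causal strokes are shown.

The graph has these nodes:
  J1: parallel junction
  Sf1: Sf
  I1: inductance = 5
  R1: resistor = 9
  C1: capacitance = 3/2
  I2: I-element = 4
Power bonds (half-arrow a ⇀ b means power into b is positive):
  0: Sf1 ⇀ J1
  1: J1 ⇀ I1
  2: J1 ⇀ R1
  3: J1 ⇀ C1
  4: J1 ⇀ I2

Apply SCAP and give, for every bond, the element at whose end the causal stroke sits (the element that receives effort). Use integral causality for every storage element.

b0 stroke→Sf1  (Sf1 (Sf) sets flow on bond)
b1 stroke→I1  (I1 integral (f out))
b3 stroke→J1  (C1: C, integral causality)
b2 stroke→R1  (0-jn J1 has e-setter on 3)
b4 stroke→I2  (J1 effort already set via bond 3)

β0 stroke→Sf1
β1 stroke→I1
β2 stroke→R1
β3 stroke→J1
β4 stroke→I2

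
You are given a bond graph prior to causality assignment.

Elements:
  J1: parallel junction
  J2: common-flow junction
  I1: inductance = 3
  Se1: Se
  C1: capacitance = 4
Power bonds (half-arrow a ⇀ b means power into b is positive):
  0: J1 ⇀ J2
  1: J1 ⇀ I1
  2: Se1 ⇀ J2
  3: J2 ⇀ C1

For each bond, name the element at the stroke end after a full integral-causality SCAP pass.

bond 2 |J2  (source Se1 imposes e)
bond 1 |I1  (I1 outputs flow p/I1)
bond 0 |J1  (J1: last free bond brings effort in)
bond 3 |J2  (J2 flow already set via bond 0)

β0 stroke→J1
β1 stroke→I1
β2 stroke→J2
β3 stroke→J2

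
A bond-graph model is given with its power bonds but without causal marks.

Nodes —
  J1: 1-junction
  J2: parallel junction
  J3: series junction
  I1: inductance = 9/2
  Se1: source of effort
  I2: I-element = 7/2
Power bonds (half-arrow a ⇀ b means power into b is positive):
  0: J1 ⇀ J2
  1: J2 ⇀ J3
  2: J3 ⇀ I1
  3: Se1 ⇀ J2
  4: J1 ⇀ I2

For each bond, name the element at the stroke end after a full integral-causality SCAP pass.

b3 stroke at J2  (Se1 fixes effort; stroke away)
b0 stroke at J1  (J2: bond 3 brought effort, rest push out)
b1 stroke at J3  (common-e at J2 fixed by 3)
b2 stroke at I1  (J3: last free bond brings flow in)
b4 stroke at I2  (J1: last free bond brings flow in)

β0 |J1
β1 |J3
β2 |I1
β3 |J2
β4 |I2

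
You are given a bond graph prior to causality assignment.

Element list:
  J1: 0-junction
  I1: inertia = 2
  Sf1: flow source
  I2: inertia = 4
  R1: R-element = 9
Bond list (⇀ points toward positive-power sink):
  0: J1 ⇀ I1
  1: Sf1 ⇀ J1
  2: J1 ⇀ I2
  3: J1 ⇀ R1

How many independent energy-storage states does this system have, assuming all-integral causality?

2  (I1, I2 all integral)

b1 →Sf1  (Sf1 fixes flow; stroke at Sf1)
b0 →I1  (prefer integral on I1)
b2 →I2  (I2 integral (f out))
b3 →J1  (closing 0-jn rule on J1)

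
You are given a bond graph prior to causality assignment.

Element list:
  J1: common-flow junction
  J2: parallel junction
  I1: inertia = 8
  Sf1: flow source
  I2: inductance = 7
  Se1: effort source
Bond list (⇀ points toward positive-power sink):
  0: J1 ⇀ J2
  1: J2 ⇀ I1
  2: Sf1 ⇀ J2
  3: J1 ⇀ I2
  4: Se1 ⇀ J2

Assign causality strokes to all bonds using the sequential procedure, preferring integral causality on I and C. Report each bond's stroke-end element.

#0 →J1
#1 →I1
#2 →Sf1
#3 →I2
#4 →J2

bond 2 |Sf1  (Sf1 fixes flow; stroke at Sf1)
bond 4 |J2  (Se1 fixes effort; stroke away)
bond 0 |J1  (J2: bond 4 brought effort, rest push out)
bond 1 |I1  (J2 effort already set via bond 4)
bond 3 |I2  (only one flow-in slot at J1)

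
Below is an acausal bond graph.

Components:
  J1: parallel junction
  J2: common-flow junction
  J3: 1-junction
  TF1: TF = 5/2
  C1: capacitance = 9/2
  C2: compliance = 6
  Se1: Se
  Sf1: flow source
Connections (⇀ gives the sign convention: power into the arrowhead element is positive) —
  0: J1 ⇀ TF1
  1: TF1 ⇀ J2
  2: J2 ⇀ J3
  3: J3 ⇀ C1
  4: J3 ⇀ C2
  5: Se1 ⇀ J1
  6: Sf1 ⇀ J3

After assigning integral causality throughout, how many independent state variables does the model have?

2  (C1, C2 all integral)

#5 |J1  (Se1 fixes effort; stroke away)
#6 |Sf1  (Sf1 fixes flow; stroke at Sf1)
#0 |TF1  (0-jn J1 has e-setter on 5)
#2 |J3  (1-jn J3 has f-setter on 6)
#3 |J3  (1-jn J3 has f-setter on 6)
#4 |J3  (J3: bond 6 brought flow, rest push out)
#1 |J2  (TF TF1: opposite of bond 0)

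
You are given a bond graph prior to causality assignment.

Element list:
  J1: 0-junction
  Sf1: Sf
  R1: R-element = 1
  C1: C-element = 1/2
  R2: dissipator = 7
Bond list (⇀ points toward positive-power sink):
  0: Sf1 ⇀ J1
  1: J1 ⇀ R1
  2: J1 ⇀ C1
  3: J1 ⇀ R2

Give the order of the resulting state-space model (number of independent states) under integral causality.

1  (C1 all integral)

bond 0 stroke→Sf1  (source Sf1 imposes f)
bond 2 stroke→J1  (C1 outputs effort q/C1)
bond 1 stroke→R1  (0-jn J1 has e-setter on 2)
bond 3 stroke→R2  (J1 effort already set via bond 2)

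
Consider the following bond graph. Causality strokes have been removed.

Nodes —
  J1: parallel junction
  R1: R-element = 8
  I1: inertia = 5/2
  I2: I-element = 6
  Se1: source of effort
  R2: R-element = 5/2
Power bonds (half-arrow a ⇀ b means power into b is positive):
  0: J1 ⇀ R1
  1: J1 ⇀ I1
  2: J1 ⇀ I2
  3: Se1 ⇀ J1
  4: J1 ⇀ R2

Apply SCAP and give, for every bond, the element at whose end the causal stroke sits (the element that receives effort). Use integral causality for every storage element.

bond 3 |J1  (Se1 fixes effort; stroke away)
bond 0 |R1  (J1 effort already set via bond 3)
bond 1 |I1  (common-e at J1 fixed by 3)
bond 2 |I2  (J1: bond 3 brought effort, rest push out)
bond 4 |R2  (J1: bond 3 brought effort, rest push out)

bond 0 |R1
bond 1 |I1
bond 2 |I2
bond 3 |J1
bond 4 |R2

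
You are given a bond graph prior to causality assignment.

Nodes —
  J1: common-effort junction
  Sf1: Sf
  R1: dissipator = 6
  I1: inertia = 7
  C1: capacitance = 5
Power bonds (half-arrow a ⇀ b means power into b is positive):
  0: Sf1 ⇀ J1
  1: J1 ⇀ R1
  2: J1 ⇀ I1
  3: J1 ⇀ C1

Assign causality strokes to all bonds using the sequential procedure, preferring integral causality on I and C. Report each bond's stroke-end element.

β0 stroke at Sf1
β1 stroke at R1
β2 stroke at I1
β3 stroke at J1

#0 stroke at Sf1  (source Sf1 imposes f)
#2 stroke at I1  (I1 integral (f out))
#3 stroke at J1  (C1: C, integral causality)
#1 stroke at R1  (J1 effort already set via bond 3)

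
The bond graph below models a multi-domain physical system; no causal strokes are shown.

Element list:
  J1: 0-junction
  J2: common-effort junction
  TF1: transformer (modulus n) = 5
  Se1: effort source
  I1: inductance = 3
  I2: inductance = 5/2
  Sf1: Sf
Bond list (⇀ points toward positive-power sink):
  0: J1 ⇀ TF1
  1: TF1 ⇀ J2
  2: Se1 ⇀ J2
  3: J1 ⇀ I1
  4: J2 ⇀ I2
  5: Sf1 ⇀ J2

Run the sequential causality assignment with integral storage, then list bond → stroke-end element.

bond 0 →J1
bond 1 →TF1
bond 2 →J2
bond 3 →I1
bond 4 →I2
bond 5 →Sf1

b2 →J2  (Se1 (Se) sets effort on bond)
b5 →Sf1  (Sf1: flow source, stroke at near end)
b1 →TF1  (common-e at J2 fixed by 2)
b4 →I2  (0-jn J2 has e-setter on 2)
b0 →J1  (TF TF1: opposite of bond 1)
b3 →I1  (common-e at J1 fixed by 0)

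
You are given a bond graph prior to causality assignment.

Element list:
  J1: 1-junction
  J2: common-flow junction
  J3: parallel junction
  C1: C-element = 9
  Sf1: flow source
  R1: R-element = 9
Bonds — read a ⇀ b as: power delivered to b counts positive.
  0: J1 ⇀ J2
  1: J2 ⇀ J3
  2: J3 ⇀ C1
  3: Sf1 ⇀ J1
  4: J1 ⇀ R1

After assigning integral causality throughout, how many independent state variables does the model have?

1  (C1 all integral)

b3 stroke at Sf1  (Sf1: flow source, stroke at near end)
b0 stroke at J1  (J1: bond 3 brought flow, rest push out)
b4 stroke at J1  (J1 flow already set via bond 3)
b1 stroke at J2  (J2 flow already set via bond 0)
b2 stroke at J3  (only one effort-in slot at J3)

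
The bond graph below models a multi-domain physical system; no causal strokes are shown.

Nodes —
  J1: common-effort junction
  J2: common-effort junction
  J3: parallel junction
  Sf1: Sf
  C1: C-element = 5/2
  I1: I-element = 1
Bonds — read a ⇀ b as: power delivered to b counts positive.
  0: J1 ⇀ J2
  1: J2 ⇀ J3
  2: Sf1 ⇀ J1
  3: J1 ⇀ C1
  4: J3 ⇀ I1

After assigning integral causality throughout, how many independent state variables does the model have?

2  (C1, I1 all integral)

β2 stroke at Sf1  (Sf1 fixes flow; stroke at Sf1)
β3 stroke at J1  (C1 outputs effort q/C1)
β0 stroke at J2  (0-jn J1 has e-setter on 3)
β1 stroke at J3  (J2: bond 0 brought effort, rest push out)
β4 stroke at I1  (common-e at J3 fixed by 1)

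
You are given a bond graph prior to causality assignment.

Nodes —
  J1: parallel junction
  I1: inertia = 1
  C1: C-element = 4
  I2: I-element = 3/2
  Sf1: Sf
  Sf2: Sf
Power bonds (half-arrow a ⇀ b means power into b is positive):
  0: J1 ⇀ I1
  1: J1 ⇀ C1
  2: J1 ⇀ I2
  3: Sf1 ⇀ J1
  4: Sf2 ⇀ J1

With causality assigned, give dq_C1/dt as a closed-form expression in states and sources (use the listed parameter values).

dq_C1/dt = F_Sf1 + F_Sf2 - p_I1 - 2*p_I2/3

#3 stroke at Sf1  (Sf1 fixes flow; stroke at Sf1)
#4 stroke at Sf2  (source Sf2 imposes f)
#0 stroke at I1  (I1: I, integral causality)
#1 stroke at J1  (C1 integral (e out))
#2 stroke at I2  (J1: bond 1 brought effort, rest push out)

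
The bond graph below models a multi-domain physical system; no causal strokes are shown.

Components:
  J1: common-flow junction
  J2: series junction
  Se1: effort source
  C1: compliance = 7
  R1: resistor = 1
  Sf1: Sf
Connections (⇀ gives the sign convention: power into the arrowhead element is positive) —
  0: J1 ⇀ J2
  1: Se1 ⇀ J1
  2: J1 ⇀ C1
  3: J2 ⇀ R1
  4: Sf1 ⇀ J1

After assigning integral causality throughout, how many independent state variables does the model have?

b1 stroke→J1  (Se1 (Se) sets effort on bond)
b4 stroke→Sf1  (source Sf1 imposes f)
b0 stroke→J1  (J1 flow already set via bond 4)
b2 stroke→J1  (J1: bond 4 brought flow, rest push out)
b3 stroke→J2  (J2 flow already set via bond 0)

1  (C1 all integral)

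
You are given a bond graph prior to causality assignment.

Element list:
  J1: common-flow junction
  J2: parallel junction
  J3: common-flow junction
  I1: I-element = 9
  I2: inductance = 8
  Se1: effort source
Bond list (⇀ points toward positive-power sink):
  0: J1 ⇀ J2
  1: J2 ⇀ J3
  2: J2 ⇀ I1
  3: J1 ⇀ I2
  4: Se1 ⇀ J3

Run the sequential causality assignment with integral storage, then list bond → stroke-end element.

β0 stroke at J1
β1 stroke at J2
β2 stroke at I1
β3 stroke at I2
β4 stroke at J3

b4 |J3  (source Se1 imposes e)
b1 |J2  (J3: last free bond brings flow in)
b0 |J1  (J2 effort already set via bond 1)
b2 |I1  (J2: bond 1 brought effort, rest push out)
b3 |I2  (only one flow-in slot at J1)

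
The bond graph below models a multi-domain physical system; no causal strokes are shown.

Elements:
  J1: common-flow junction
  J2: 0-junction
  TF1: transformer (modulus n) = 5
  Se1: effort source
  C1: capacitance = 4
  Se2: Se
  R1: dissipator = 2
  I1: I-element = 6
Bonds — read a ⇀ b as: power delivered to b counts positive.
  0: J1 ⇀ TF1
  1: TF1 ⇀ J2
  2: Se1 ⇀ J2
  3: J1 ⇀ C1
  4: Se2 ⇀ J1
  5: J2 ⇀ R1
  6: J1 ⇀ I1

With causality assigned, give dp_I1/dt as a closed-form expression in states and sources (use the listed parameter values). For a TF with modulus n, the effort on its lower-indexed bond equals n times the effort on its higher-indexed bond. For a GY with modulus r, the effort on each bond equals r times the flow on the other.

dp_I1/dt = -5*E_Se1 + E_Se2 - q_C1/4

bond 2 →J2  (source Se1 imposes e)
bond 4 →J1  (Se2: effort source, stroke at far end)
bond 1 →TF1  (common-e at J2 fixed by 2)
bond 5 →R1  (J2: bond 2 brought effort, rest push out)
bond 0 →J1  (TF1: transformer flips bond 1)
bond 3 →J1  (C1: C, integral causality)
bond 6 →I1  (J1 needs exactly one f-in)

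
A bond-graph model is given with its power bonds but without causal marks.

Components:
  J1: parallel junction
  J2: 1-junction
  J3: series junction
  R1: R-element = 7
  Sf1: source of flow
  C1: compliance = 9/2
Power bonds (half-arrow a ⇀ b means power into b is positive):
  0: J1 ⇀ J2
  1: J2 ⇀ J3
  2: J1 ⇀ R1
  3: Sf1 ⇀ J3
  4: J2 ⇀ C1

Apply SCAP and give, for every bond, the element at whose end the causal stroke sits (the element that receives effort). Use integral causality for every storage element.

β3 stroke at Sf1  (Sf1: flow source, stroke at near end)
β1 stroke at J3  (common-f at J3 fixed by 3)
β0 stroke at J2  (1-jn J2 has f-setter on 1)
β4 stroke at J2  (common-f at J2 fixed by 1)
β2 stroke at J1  (J1 needs exactly one e-in)

β0 |J2
β1 |J3
β2 |J1
β3 |Sf1
β4 |J2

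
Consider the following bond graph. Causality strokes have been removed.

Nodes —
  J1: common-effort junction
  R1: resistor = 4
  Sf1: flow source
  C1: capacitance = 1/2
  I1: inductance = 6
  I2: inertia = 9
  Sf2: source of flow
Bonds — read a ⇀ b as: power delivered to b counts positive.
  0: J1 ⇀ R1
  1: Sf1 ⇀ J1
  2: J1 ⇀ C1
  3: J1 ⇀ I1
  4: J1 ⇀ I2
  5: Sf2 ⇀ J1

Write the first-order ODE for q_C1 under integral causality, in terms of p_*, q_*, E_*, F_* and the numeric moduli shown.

β1 |Sf1  (Sf1 fixes flow; stroke at Sf1)
β5 |Sf2  (Sf2: flow source, stroke at near end)
β2 |J1  (C1 integral (e out))
β0 |R1  (J1 effort already set via bond 2)
β3 |I1  (J1 effort already set via bond 2)
β4 |I2  (J1 effort already set via bond 2)

dq_C1/dt = F_Sf1 + F_Sf2 - p_I1/6 - p_I2/9 - q_C1/2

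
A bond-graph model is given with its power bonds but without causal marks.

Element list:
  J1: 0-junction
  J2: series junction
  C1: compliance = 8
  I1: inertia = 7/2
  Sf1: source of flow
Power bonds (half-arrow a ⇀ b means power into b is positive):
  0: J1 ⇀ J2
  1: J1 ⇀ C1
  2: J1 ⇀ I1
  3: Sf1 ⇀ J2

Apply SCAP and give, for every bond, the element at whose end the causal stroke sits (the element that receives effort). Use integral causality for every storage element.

#3 stroke at Sf1  (Sf1 (Sf) sets flow on bond)
#0 stroke at J2  (J2: bond 3 brought flow, rest push out)
#1 stroke at J1  (prefer integral on C1)
#2 stroke at I1  (J1 effort already set via bond 1)

b0 →J2
b1 →J1
b2 →I1
b3 →Sf1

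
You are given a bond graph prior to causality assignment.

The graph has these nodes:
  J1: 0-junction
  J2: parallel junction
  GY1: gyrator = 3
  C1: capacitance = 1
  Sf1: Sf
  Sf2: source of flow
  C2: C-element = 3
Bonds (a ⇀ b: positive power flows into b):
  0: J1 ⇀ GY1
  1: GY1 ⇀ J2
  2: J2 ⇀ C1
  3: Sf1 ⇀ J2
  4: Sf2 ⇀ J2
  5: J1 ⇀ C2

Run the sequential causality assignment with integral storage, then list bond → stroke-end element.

#3 stroke→Sf1  (Sf1: flow source, stroke at near end)
#4 stroke→Sf2  (Sf2 (Sf) sets flow on bond)
#2 stroke→J2  (C1: C, integral causality)
#1 stroke→GY1  (0-jn J2 has e-setter on 2)
#0 stroke→GY1  (GY1 both-in/both-out from 1)
#5 stroke→J1  (J1 needs exactly one e-in)

bond 0 |GY1
bond 1 |GY1
bond 2 |J2
bond 3 |Sf1
bond 4 |Sf2
bond 5 |J1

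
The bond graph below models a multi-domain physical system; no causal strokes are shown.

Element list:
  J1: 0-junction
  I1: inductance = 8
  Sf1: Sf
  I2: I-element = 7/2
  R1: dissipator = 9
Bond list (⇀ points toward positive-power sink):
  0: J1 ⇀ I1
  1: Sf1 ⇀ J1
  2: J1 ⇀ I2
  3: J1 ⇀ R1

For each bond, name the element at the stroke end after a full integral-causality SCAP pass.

β1 |Sf1  (Sf1: flow source, stroke at near end)
β0 |I1  (I1 outputs flow p/I1)
β2 |I2  (I2 outputs flow p/I2)
β3 |J1  (J1: last free bond brings effort in)

β0 |I1
β1 |Sf1
β2 |I2
β3 |J1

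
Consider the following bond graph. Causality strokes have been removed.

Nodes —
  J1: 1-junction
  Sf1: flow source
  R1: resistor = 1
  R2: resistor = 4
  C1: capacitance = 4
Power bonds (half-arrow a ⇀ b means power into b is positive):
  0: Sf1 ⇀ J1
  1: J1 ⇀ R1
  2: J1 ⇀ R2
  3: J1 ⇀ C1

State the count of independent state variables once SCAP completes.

b0 stroke at Sf1  (source Sf1 imposes f)
b1 stroke at J1  (J1: bond 0 brought flow, rest push out)
b2 stroke at J1  (J1: bond 0 brought flow, rest push out)
b3 stroke at J1  (J1 flow already set via bond 0)

1  (C1 all integral)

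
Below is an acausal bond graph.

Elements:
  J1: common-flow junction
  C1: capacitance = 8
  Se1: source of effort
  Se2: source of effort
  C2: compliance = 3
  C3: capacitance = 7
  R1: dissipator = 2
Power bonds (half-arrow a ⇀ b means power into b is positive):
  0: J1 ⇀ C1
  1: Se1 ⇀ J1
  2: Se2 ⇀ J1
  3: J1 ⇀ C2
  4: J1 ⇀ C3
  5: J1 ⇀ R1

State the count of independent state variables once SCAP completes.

3  (C1, C2, C3 all integral)

β1 stroke→J1  (source Se1 imposes e)
β2 stroke→J1  (Se2: effort source, stroke at far end)
β0 stroke→J1  (C1 integral (e out))
β3 stroke→J1  (C2 outputs effort q/C2)
β4 stroke→J1  (C3: C, integral causality)
β5 stroke→R1  (closing 1-jn rule on J1)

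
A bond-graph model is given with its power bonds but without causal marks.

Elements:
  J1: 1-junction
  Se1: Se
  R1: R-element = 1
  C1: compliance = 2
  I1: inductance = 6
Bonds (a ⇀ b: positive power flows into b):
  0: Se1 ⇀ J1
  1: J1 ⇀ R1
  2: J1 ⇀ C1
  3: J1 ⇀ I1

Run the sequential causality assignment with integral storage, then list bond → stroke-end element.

#0 stroke at J1  (Se1 fixes effort; stroke away)
#2 stroke at J1  (C1: C, integral causality)
#3 stroke at I1  (I1: I, integral causality)
#1 stroke at J1  (J1: bond 3 brought flow, rest push out)

#0 stroke at J1
#1 stroke at J1
#2 stroke at J1
#3 stroke at I1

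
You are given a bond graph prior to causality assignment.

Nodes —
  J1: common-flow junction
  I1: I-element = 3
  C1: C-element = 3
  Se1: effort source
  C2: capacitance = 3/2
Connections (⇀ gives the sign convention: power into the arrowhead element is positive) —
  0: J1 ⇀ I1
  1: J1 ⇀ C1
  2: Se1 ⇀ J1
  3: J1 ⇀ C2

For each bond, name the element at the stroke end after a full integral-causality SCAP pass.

#2 stroke at J1  (Se1 (Se) sets effort on bond)
#0 stroke at I1  (prefer integral on I1)
#1 stroke at J1  (1-jn J1 has f-setter on 0)
#3 stroke at J1  (J1: bond 0 brought flow, rest push out)

b0 →I1
b1 →J1
b2 →J1
b3 →J1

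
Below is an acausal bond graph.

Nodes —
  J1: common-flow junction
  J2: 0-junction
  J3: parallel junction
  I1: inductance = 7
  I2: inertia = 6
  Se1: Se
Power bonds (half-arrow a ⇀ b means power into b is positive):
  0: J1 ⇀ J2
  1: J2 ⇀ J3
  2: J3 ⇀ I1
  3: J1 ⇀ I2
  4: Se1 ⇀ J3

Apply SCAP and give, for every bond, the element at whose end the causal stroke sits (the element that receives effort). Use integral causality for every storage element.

#0 →J1
#1 →J2
#2 →I1
#3 →I2
#4 →J3

b4 →J3  (source Se1 imposes e)
b1 →J2  (J3 effort already set via bond 4)
b2 →I1  (J3 effort already set via bond 4)
b0 →J1  (J2: bond 1 brought effort, rest push out)
b3 →I2  (only one flow-in slot at J1)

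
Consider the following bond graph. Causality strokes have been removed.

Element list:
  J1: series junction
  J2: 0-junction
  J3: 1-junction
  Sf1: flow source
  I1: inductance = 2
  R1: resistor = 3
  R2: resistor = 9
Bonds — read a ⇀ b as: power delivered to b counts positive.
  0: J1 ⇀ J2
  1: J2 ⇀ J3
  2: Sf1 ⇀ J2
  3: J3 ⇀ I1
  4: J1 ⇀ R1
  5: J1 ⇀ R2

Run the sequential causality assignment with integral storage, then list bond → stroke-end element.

bond 0 |J2
bond 1 |J3
bond 2 |Sf1
bond 3 |I1
bond 4 |J1
bond 5 |J1

b2 →Sf1  (Sf1: flow source, stroke at near end)
b3 →I1  (I1 integral (f out))
b1 →J3  (J3: bond 3 brought flow, rest push out)
b0 →J2  (J2: last free bond brings effort in)
b4 →J1  (1-jn J1 has f-setter on 0)
b5 →J1  (J1 flow already set via bond 0)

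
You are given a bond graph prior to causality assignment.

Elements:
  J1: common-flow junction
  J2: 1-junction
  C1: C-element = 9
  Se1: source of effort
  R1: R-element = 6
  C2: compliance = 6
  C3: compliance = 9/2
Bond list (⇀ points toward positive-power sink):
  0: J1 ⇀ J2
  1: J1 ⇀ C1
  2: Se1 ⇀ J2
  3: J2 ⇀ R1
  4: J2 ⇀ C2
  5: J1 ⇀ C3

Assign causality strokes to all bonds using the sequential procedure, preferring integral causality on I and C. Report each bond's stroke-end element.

b0 stroke at J2
b1 stroke at J1
b2 stroke at J2
b3 stroke at R1
b4 stroke at J2
b5 stroke at J1

#2 stroke→J2  (source Se1 imposes e)
#1 stroke→J1  (C1 outputs effort q/C1)
#4 stroke→J2  (prefer integral on C2)
#5 stroke→J1  (C3 outputs effort q/C3)
#0 stroke→J2  (only one flow-in slot at J1)
#3 stroke→R1  (J2 needs exactly one f-in)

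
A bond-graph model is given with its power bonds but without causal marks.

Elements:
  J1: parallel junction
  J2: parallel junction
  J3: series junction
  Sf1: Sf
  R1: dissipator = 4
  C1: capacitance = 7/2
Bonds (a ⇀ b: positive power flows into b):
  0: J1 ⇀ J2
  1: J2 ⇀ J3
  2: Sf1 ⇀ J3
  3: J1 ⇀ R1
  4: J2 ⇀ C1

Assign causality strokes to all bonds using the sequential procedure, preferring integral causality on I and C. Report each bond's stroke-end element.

#0 →J1
#1 →J3
#2 →Sf1
#3 →R1
#4 →J2

bond 2 stroke at Sf1  (Sf1 fixes flow; stroke at Sf1)
bond 1 stroke at J3  (J3 flow already set via bond 2)
bond 4 stroke at J2  (C1: C, integral causality)
bond 0 stroke at J1  (common-e at J2 fixed by 4)
bond 3 stroke at R1  (0-jn J1 has e-setter on 0)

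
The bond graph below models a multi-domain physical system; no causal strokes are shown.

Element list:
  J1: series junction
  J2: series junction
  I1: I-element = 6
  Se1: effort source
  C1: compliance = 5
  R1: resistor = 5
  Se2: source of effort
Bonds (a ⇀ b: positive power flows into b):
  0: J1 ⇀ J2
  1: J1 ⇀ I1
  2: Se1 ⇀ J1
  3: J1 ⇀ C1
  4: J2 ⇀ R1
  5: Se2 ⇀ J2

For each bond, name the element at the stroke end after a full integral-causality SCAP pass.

b2 →J1  (Se1 (Se) sets effort on bond)
b5 →J2  (Se2: effort source, stroke at far end)
b1 →I1  (I1 outputs flow p/I1)
b0 →J1  (J1: bond 1 brought flow, rest push out)
b3 →J1  (J1: bond 1 brought flow, rest push out)
b4 →J2  (1-jn J2 has f-setter on 0)

#0 |J1
#1 |I1
#2 |J1
#3 |J1
#4 |J2
#5 |J2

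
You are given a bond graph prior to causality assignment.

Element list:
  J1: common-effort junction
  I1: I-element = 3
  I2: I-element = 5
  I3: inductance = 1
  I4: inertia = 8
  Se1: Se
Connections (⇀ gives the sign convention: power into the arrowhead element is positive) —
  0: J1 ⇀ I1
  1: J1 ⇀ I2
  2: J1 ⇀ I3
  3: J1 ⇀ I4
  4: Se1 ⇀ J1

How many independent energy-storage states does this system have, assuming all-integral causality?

#4 stroke at J1  (source Se1 imposes e)
#0 stroke at I1  (0-jn J1 has e-setter on 4)
#1 stroke at I2  (0-jn J1 has e-setter on 4)
#2 stroke at I3  (common-e at J1 fixed by 4)
#3 stroke at I4  (common-e at J1 fixed by 4)

4  (I1, I2, I3, I4 all integral)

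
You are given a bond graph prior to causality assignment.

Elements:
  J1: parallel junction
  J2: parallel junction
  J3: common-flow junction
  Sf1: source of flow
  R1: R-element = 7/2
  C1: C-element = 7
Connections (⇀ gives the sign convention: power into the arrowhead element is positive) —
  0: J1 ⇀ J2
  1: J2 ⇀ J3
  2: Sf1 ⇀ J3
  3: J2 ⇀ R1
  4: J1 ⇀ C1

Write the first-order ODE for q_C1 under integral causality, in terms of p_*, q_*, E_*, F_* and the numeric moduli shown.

bond 2 stroke→Sf1  (Sf1 (Sf) sets flow on bond)
bond 1 stroke→J3  (common-f at J3 fixed by 2)
bond 4 stroke→J1  (prefer integral on C1)
bond 0 stroke→J2  (0-jn J1 has e-setter on 4)
bond 3 stroke→R1  (J2 effort already set via bond 0)

dq_C1/dt = -F_Sf1 - 2*q_C1/49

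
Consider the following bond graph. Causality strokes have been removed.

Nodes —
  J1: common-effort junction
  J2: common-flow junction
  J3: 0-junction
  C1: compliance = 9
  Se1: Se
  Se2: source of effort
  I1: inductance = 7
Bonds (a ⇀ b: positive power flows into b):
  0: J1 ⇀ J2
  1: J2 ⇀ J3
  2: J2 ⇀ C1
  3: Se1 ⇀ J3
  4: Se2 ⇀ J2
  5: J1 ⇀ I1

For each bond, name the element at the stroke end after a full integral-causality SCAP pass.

β0 stroke→J1
β1 stroke→J2
β2 stroke→J2
β3 stroke→J3
β4 stroke→J2
β5 stroke→I1

β3 stroke at J3  (Se1 fixes effort; stroke away)
β4 stroke at J2  (Se2 fixes effort; stroke away)
β1 stroke at J2  (common-e at J3 fixed by 3)
β2 stroke at J2  (prefer integral on C1)
β0 stroke at J1  (J2: last free bond brings flow in)
β5 stroke at I1  (0-jn J1 has e-setter on 0)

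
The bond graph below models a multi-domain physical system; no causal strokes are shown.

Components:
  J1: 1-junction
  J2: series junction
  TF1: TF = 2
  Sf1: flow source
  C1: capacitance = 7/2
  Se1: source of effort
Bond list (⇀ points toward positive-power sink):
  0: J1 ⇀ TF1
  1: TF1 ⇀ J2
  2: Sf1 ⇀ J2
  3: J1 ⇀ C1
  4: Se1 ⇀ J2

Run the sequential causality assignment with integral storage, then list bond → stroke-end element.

b0 stroke at TF1
b1 stroke at J2
b2 stroke at Sf1
b3 stroke at J1
b4 stroke at J2

bond 2 stroke→Sf1  (Sf1 (Sf) sets flow on bond)
bond 4 stroke→J2  (source Se1 imposes e)
bond 1 stroke→J2  (J2 flow already set via bond 2)
bond 0 stroke→TF1  (TF1: transformer flips bond 1)
bond 3 stroke→J1  (J1 flow already set via bond 0)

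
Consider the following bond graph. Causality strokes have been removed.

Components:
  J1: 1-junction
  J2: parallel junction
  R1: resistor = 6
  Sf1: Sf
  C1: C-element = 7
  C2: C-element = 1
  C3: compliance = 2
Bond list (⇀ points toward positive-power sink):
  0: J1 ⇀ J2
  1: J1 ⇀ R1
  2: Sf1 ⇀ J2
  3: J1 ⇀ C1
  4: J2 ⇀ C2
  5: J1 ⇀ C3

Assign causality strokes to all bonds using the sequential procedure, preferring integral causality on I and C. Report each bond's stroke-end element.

#2 →Sf1  (Sf1 (Sf) sets flow on bond)
#3 →J1  (C1 integral (e out))
#4 →J2  (C2: C, integral causality)
#0 →J1  (0-jn J2 has e-setter on 4)
#5 →J1  (prefer integral on C3)
#1 →R1  (only one flow-in slot at J1)

bond 0 stroke→J1
bond 1 stroke→R1
bond 2 stroke→Sf1
bond 3 stroke→J1
bond 4 stroke→J2
bond 5 stroke→J1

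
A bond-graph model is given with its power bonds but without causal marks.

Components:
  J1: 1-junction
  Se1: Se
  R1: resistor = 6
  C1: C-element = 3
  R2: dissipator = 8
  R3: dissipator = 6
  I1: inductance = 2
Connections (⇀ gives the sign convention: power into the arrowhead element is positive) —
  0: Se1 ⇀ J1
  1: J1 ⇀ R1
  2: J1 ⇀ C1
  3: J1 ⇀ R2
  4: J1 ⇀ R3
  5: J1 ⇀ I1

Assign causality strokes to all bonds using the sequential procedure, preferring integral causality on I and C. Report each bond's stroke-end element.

bond 0 |J1  (Se1 (Se) sets effort on bond)
bond 2 |J1  (C1 integral (e out))
bond 5 |I1  (I1 outputs flow p/I1)
bond 1 |J1  (common-f at J1 fixed by 5)
bond 3 |J1  (J1 flow already set via bond 5)
bond 4 |J1  (J1 flow already set via bond 5)

#0 stroke at J1
#1 stroke at J1
#2 stroke at J1
#3 stroke at J1
#4 stroke at J1
#5 stroke at I1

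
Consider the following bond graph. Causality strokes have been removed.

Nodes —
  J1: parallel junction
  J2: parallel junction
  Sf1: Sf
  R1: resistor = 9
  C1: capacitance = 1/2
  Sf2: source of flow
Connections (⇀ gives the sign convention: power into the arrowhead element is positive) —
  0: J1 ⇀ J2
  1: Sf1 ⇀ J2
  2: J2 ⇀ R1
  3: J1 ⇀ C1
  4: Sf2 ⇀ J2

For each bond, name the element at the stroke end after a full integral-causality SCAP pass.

bond 0 stroke→J2
bond 1 stroke→Sf1
bond 2 stroke→R1
bond 3 stroke→J1
bond 4 stroke→Sf2

#1 stroke at Sf1  (Sf1 fixes flow; stroke at Sf1)
#4 stroke at Sf2  (Sf2: flow source, stroke at near end)
#3 stroke at J1  (prefer integral on C1)
#0 stroke at J2  (J1 effort already set via bond 3)
#2 stroke at R1  (J2: bond 0 brought effort, rest push out)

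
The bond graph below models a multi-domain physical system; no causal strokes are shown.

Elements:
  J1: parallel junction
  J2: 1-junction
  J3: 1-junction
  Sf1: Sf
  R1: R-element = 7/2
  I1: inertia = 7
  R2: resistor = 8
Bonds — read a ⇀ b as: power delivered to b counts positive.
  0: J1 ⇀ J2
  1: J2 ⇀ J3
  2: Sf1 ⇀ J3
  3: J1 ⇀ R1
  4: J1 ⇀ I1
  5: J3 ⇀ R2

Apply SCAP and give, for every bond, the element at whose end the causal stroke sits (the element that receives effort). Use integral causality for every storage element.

b2 →Sf1  (Sf1 fixes flow; stroke at Sf1)
b1 →J3  (1-jn J3 has f-setter on 2)
b5 →J3  (common-f at J3 fixed by 2)
b0 →J2  (1-jn J2 has f-setter on 1)
b4 →I1  (I1 outputs flow p/I1)
b3 →J1  (only one effort-in slot at J1)

β0 |J2
β1 |J3
β2 |Sf1
β3 |J1
β4 |I1
β5 |J3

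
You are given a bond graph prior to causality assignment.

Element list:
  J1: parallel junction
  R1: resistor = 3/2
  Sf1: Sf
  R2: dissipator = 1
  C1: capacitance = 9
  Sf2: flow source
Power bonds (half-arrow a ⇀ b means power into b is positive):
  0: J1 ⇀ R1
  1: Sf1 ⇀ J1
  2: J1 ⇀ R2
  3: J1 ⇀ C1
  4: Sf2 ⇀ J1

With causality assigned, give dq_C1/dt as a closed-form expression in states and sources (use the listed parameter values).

b1 stroke→Sf1  (source Sf1 imposes f)
b4 stroke→Sf2  (Sf2: flow source, stroke at near end)
b3 stroke→J1  (C1: C, integral causality)
b0 stroke→R1  (J1: bond 3 brought effort, rest push out)
b2 stroke→R2  (common-e at J1 fixed by 3)

dq_C1/dt = F_Sf1 + F_Sf2 - 5*q_C1/27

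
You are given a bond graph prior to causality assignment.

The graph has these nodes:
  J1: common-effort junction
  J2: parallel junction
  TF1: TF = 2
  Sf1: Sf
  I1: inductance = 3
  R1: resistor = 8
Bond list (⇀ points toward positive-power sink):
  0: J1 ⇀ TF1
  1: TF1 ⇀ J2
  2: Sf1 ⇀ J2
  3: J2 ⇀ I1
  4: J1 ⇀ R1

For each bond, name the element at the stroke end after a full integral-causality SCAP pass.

bond 0 |TF1
bond 1 |J2
bond 2 |Sf1
bond 3 |I1
bond 4 |J1

b2 stroke→Sf1  (Sf1: flow source, stroke at near end)
b3 stroke→I1  (I1 outputs flow p/I1)
b1 stroke→J2  (J2 needs exactly one e-in)
b0 stroke→TF1  (through TF1, causality passes straight; one stroke at TF1)
b4 stroke→J1  (J1 needs exactly one e-in)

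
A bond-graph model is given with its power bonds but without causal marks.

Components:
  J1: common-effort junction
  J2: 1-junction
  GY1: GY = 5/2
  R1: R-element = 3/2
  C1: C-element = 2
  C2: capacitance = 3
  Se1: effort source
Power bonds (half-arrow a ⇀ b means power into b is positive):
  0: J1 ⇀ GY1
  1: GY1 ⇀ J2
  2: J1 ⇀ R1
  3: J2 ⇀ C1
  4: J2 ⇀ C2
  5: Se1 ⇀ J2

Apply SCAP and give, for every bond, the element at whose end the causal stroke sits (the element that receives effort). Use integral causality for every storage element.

β0 →GY1
β1 →GY1
β2 →J1
β3 →J2
β4 →J2
β5 →J2

b5 stroke→J2  (Se1 fixes effort; stroke away)
b3 stroke→J2  (prefer integral on C1)
b4 stroke→J2  (C2 integral (e out))
b1 stroke→GY1  (only one flow-in slot at J2)
b0 stroke→GY1  (GY GY1: same side as bond 1)
b2 stroke→J1  (J1 needs exactly one e-in)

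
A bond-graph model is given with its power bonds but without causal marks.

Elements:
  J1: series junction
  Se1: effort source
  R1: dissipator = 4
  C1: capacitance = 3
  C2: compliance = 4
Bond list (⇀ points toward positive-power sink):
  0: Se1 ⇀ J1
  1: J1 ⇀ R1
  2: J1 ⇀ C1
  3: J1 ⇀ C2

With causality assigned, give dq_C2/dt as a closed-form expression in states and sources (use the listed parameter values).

β0 |J1  (Se1 fixes effort; stroke away)
β2 |J1  (C1: C, integral causality)
β3 |J1  (C2: C, integral causality)
β1 |R1  (J1: last free bond brings flow in)

dq_C2/dt = E_Se1/4 - q_C1/12 - q_C2/16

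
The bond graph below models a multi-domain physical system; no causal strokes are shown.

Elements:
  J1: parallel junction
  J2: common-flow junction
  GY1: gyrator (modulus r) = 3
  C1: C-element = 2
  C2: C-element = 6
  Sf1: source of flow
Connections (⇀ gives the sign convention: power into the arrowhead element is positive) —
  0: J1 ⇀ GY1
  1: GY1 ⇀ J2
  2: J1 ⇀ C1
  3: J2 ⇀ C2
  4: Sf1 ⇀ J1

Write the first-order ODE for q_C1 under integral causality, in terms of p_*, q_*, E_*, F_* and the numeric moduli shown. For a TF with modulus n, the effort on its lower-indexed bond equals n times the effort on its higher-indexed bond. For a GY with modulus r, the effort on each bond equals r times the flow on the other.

b4 stroke at Sf1  (Sf1 (Sf) sets flow on bond)
b2 stroke at J1  (C1 integral (e out))
b0 stroke at GY1  (J1 effort already set via bond 2)
b1 stroke at GY1  (through GY1, causality inverts; strokes same side of GY1)
b3 stroke at J2  (J2 flow already set via bond 1)

dq_C1/dt = F_Sf1 - q_C2/18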